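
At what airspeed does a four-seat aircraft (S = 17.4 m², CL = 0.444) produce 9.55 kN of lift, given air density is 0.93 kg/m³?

v = 51.6 m/s

L = ½ρv²S·CL ⇒ v = √(2L/(ρ·S·CL))
v = √(2 × 9550 / (0.93 × 17.4 × 0.444)) = √2658 = 51.6 m/s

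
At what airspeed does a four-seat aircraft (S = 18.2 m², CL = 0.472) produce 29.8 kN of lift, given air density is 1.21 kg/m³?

v = 75.7 m/s

L = ½ρv²S·CL ⇒ v = √(2L/(ρ·S·CL))
v = √(2 × 29800 / (1.21 × 18.2 × 0.472)) = √5734 = 75.7 m/s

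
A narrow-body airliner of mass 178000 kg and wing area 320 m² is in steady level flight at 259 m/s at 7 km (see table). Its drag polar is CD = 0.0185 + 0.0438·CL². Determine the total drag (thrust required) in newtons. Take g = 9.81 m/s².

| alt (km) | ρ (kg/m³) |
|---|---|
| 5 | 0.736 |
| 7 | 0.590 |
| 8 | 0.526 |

At 7 km, from the table: ρ = 0.590 kg/m³.
Level flight ⇒ L = W = m·g = 178000 × 9.81 = 1.7462×10^6 N.
Dynamic pressure q = 0.5 × 0.59 × 259² = 19790 Pa.
CL = W/(q·S) = 1.7462×10^6 / (19790 × 320) = 0.2758.
CD = 0.0185 + 0.0438 × 0.2758² = 0.02183.
D = q·S·CD = 19790 × 320 × 0.02183 = 1.382×10^5 N

D = 1.38×10^5 N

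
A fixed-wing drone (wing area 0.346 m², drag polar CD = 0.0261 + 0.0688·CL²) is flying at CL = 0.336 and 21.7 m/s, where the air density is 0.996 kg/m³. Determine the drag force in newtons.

D = 2.75 N

CD = 0.0261 + 0.0688 × 0.336² = 0.03387
D = ½ρv²S·CD = ½ × 0.996 × 21.7² × 0.346 × 0.03387 = 2.75 N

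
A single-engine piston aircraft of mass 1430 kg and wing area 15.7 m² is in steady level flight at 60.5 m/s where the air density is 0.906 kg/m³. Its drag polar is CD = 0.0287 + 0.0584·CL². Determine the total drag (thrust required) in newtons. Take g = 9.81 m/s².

D = 1190 N

Level flight ⇒ L = W = m·g = 1430 × 9.81 = 14028 N.
q = ½ρv² = ½ × 0.906 × 60.5² = 1658 Pa.
CL = 2W/(ρv²S) = 2×14028/(0.906×60.5²×15.7) = 0.5389.
CD = 0.0287 + 0.0584 × 0.5389² = 0.04566.
D = q·S·CD = 1658 × 15.7 × 0.04566 = 1189 N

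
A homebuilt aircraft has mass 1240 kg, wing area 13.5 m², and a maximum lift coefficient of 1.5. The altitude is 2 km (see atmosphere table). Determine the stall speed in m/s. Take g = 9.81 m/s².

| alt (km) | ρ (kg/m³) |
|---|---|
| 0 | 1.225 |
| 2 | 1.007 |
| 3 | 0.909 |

V_stall = 34.5 m/s

At 2 km, from the table: ρ = 1.007 kg/m³.
Stall occurs when L = W at CL,max. W = mg = 1240 × 9.81 = 12160 N.
From L = ½ρV²S·CL,max = W: V_stall = √(2W/(ρSCL,max)) = √(2·12160/(1.007·13.5·1.5))
V_stall = √1193 = 34.5 m/s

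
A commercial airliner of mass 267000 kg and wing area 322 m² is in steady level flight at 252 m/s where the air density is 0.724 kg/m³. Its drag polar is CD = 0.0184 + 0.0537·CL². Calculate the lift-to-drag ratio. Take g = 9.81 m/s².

L/D = 14.1

In steady level flight, lift balances weight: W = mg = 267000 × 9.81 = 2.6193×10^6 N.
q = ½ρv² = ½ × 0.724 × 252² = 22990 Pa.
Required CL = L/(qS) = 2.6193×10^6/(22990·322) = 0.3538.
CD = 0.0184 + 0.0537 × 0.3538² = 0.02512.
L/D = CL/CD = 0.3538 / 0.02512 = 14.1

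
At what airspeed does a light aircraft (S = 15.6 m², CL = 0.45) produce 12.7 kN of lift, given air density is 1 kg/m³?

v = 60.2 m/s

L = ½ρv²S·CL ⇒ v = √(2L/(ρ·S·CL))
v = √(2 × 12700 / (1 × 15.6 × 0.45)) = √3618 = 60.2 m/s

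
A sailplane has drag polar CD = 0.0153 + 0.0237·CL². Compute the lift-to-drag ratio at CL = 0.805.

L/D = 26.3

CD = 0.0153 + 0.0237 × 0.805² = 0.03066
L/D = CL/CD = 0.805 / 0.03066 = 26.3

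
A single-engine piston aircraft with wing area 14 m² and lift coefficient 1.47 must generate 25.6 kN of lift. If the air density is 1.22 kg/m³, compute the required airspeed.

L = ½ρv²S·CL ⇒ v = √(2L/(ρ·S·CL))
v = √(2 × 25600 / (1.22 × 14 × 1.47)) = √2039 = 45.2 m/s

v = 45.2 m/s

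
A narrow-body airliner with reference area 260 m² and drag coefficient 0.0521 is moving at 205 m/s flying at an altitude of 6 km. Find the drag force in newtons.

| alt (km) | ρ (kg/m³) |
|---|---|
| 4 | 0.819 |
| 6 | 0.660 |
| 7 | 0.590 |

At 6 km, from the table: ρ = 0.660 kg/m³.
D = ½ρv²S·CD = ½ × 0.66 × 205² × 260 × 0.0521 = 1.88×10^5 N ≈ 188 kN

D = 1.88×10^5 N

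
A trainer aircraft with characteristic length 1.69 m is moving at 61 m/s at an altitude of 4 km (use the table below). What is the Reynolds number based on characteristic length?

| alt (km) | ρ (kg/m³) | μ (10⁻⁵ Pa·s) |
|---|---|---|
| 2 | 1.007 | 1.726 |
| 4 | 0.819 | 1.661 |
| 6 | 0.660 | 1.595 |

Re = 5.08×10^6

At 4 km, from the table: ρ = 0.819 kg/m³, μ = 1.661×10⁻⁵ Pa·s.
Re = ρ·v·c/μ = 0.819 × 61 × 1.69 / (1.661×10⁻⁵) = 5.08×10^6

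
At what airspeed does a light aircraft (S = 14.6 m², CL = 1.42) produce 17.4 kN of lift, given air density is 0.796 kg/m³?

L = ½ρv²S·CL ⇒ v = √(2L/(ρ·S·CL))
v = √(2 × 17400 / (0.796 × 14.6 × 1.42)) = √2109 = 45.9 m/s

v = 45.9 m/s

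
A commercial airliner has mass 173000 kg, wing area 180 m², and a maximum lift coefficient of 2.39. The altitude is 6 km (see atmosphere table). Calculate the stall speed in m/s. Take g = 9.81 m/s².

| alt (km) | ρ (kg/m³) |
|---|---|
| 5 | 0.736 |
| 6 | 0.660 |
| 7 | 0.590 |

At 6 km, from the table: ρ = 0.660 kg/m³.
Stall occurs when L = W at CL,max. W = mg = 173000 × 9.81 = 1.697×10^6 N.
V_stall = √(2W/(ρ·S·CL,max)) = √(2 × 1.697×10^6 / (0.66 × 180 × 2.39))
V_stall = √11950 = 109 m/s

V_stall = 109 m/s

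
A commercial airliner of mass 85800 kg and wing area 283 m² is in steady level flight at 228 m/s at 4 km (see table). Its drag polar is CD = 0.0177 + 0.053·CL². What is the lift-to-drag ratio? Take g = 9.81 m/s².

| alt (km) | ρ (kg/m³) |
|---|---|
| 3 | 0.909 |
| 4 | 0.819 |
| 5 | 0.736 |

At 4 km, from the table: ρ = 0.819 kg/m³.
Weight W = mg = 85800 × 9.81 = 8.417×10^5 N; in level flight L = W.
q = ½ρv² = ½ × 0.819 × 228² = 21290 Pa.
CL = W/(q·S) = 8.417×10^5 / (21290 × 283) = 0.1397.
CD = 0.0177 + 0.053 × 0.1397² = 0.01873.
L/D = CL/CD = 0.1397 / 0.01873 = 7.46

L/D = 7.46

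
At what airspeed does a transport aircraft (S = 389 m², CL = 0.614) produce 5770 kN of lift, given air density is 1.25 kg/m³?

v = 197 m/s

L = ½ρv²S·CL ⇒ v = √(2L/(ρ·S·CL))
v = √(2 × 5.77×10^6 / (1.25 × 389 × 0.614)) = √38650 = 197 m/s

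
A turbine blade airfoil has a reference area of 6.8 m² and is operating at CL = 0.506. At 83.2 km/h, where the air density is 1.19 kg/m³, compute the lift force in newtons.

L = 1090 N

Convert speed: v = 83.2 km/h ÷ 3.6 = 23.11 m/s.
L = ½ρv²S·CL = ½ × 1.19 × 23.11² × 6.8 × 0.506 = 1090 N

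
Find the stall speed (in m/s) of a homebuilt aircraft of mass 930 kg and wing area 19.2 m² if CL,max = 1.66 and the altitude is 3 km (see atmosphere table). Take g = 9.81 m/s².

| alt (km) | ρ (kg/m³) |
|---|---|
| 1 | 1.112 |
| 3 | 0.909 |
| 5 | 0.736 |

At 3 km, from the table: ρ = 0.909 kg/m³.
Stall occurs when L = W at CL,max. W = mg = 930 × 9.81 = 9123 N.
From L = ½ρV²S·CL,max = W: V_stall = √(2W/(ρSCL,max)) = √(2·9123/(0.909·19.2·1.66))
V_stall = √629.8 = 25.1 m/s

V_stall = 25.1 m/s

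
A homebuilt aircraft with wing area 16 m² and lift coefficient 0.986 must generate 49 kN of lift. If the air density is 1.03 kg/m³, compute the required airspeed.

v = 77.7 m/s

L = ½ρv²S·CL ⇒ v = √(2L/(ρ·S·CL))
v = √(2 × 49000 / (1.03 × 16 × 0.986)) = √6031 = 77.7 m/s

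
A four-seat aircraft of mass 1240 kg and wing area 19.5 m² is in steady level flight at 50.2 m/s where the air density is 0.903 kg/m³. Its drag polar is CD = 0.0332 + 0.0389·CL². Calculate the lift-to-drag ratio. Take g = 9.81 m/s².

Weight W = mg = 1240 × 9.81 = 12164 N; in level flight L = W.
q = ½ρv² = ½ × 0.903 × 50.2² = 1138 Pa.
Required CL = L/(qS) = 12164/(1138·19.5) = 0.5483.
CD = 0.0332 + 0.0389 × 0.5483² = 0.04489.
L/D = CL/CD = 0.5483 / 0.04489 = 12.2

L/D = 12.2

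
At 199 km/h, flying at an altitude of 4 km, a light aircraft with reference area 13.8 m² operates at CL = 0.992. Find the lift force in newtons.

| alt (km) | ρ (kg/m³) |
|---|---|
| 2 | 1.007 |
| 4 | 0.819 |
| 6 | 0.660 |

L = 17100 N

At 4 km, from the table: ρ = 0.819 kg/m³.
Convert speed: v = 199 km/h ÷ 3.6 = 55.28 m/s.
Dynamic pressure q = ½ρv² = ½ × 0.819 × 55.28² = 1251 Pa.
L = q·S·CL = 1251 × 13.8 × 0.992 = 17100 N ≈ 17.1 kN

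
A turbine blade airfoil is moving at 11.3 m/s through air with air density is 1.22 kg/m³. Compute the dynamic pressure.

q = ½ρv² = ½ × 1.22 × 11.3² = 77.9 Pa

q = 77.9 Pa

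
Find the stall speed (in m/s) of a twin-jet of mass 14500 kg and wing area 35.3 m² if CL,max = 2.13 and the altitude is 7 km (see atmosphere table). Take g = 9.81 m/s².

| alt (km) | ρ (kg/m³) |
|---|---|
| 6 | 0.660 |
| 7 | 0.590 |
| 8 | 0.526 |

At 7 km, from the table: ρ = 0.590 kg/m³.
At stall, lift equals weight: L = W = m·g = 14500 × 9.81 = 1.422×10^5 N.
V_stall = √(2W/(ρ·S·CL,max)) = √(2 × 1.422×10^5 / (0.59 × 35.3 × 2.13))
V_stall = √6413 = 80.1 m/s

V_stall = 80.1 m/s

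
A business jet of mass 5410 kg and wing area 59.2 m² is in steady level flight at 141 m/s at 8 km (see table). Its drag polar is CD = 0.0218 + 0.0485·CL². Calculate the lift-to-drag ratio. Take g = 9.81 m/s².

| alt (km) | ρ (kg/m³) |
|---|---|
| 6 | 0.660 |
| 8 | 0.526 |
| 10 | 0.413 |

L/D = 7.38

At 8 km, from the table: ρ = 0.526 kg/m³.
In steady level flight, lift balances weight: W = mg = 5410 × 9.81 = 53072 N.
Dynamic pressure q = 0.5 × 0.526 × 141² = 5229 Pa.
CL = 2W/(ρv²S) = 2×53072/(0.526×141²×59.2) = 0.1715.
CD = 0.0218 + 0.0485 × 0.1715² = 0.02323.
L/D = CL/CD = 0.1715 / 0.02323 = 7.38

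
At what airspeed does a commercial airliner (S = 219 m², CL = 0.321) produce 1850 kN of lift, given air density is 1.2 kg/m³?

L = ½ρv²S·CL ⇒ v = √(2L/(ρ·S·CL))
v = √(2 × 1.85×10^6 / (1.2 × 219 × 0.321)) = √43860 = 209 m/s

v = 209 m/s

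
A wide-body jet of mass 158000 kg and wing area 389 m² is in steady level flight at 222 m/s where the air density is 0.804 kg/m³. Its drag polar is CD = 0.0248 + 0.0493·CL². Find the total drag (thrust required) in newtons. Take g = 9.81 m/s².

Level flight ⇒ L = W = m·g = 158000 × 9.81 = 1.55×10^6 N.
q = ½ρv² = ½ × 0.804 × 222² = 19810 Pa.
CL = W/(q·S) = 1.55×10^6 / (19810 × 389) = 0.2011.
CD = 0.0248 + 0.0493 × 0.2011² = 0.02679.
D = q·S·CD = 19810 × 389 × 0.02679 = 2.065×10^5 N

D = 2.06×10^5 N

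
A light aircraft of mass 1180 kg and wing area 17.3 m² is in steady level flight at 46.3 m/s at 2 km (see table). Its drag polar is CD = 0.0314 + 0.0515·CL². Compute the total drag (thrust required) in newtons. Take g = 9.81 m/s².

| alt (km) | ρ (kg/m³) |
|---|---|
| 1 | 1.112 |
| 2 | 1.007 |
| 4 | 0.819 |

At 2 km, from the table: ρ = 1.007 kg/m³.
Weight W = mg = 1180 × 9.81 = 11576 N; in level flight L = W.
q = ½ρv² = ½ × 1.007 × 46.3² = 1079 Pa.
Required CL = L/(qS) = 11576/(1079·17.3) = 0.6199.
CD = 0.0314 + 0.0515 × 0.6199² = 0.05119.
D = q·S·CD = 1079 × 17.3 × 0.05119 = 955.9 N

D = 956 N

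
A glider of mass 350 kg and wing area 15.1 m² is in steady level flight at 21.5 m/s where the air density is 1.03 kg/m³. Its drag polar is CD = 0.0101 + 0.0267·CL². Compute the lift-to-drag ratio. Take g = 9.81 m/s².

Weight W = mg = 350 × 9.81 = 3433.5 N; in level flight L = W.
q = ½ρv² = ½ × 1.03 × 21.5² = 238.1 Pa.
CL = W/(q·S) = 3433.5 / (238.1 × 15.1) = 0.9552.
CD = 0.0101 + 0.0267 × 0.9552² = 0.03446.
L/D = CL/CD = 0.9552 / 0.03446 = 27.7

L/D = 27.7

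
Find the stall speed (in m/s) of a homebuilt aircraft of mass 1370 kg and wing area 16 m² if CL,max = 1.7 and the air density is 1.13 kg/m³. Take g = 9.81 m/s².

At stall, lift equals weight: L = W = m·g = 1370 × 9.81 = 13440 N.
V_stall = √(2W/(ρ·S·CL,max)) = √(2 × 13440 / (1.13 × 16 × 1.7))
V_stall = √874.5 = 29.6 m/s

V_stall = 29.6 m/s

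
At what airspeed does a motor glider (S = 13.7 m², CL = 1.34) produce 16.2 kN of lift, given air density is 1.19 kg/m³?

v = 38.5 m/s

L = ½ρv²S·CL ⇒ v = √(2L/(ρ·S·CL))
v = √(2 × 16200 / (1.19 × 13.7 × 1.34)) = √1483 = 38.5 m/s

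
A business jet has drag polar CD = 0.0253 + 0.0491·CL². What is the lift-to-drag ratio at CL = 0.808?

CD = 0.0253 + 0.0491 × 0.808² = 0.05736
L/D = CL/CD = 0.808 / 0.05736 = 14.1

L/D = 14.1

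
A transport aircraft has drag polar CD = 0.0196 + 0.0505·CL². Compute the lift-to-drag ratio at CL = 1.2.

CD = 0.0196 + 0.0505 × 1.2² = 0.09232
L/D = CL/CD = 1.2 / 0.09232 = 13

L/D = 13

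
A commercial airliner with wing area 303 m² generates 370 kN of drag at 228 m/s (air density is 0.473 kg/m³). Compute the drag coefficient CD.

CD = 0.0993

From D = ½ρv²S·CD, rearranging gives CD = 2D/(ρv²S).
CD = 2 × 3.7×10^5 / (0.473 × 228² × 303) = 0.0993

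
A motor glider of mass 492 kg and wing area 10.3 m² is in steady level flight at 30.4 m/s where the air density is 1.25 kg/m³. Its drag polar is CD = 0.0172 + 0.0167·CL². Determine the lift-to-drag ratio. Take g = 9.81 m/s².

Level flight ⇒ L = W = m·g = 492 × 9.81 = 4826.5 N.
q = ½ρv² = ½ × 1.25 × 30.4² = 577.6 Pa.
CL = 2W/(ρv²S) = 2×4826.5/(1.25×30.4²×10.3) = 0.8113.
CD = 0.0172 + 0.0167 × 0.8113² = 0.02819.
L/D = CL/CD = 0.8113 / 0.02819 = 28.8

L/D = 28.8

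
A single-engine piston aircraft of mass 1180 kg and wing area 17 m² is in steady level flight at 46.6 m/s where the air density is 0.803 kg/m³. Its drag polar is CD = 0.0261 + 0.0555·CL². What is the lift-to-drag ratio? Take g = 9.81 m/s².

L/D = 13

Level flight ⇒ L = W = m·g = 1180 × 9.81 = 11576 N.
q = ½ρv² = ½ × 0.803 × 46.6² = 871.9 Pa.
Required CL = L/(qS) = 11576/(871.9·17) = 0.781.
CD = 0.0261 + 0.0555 × 0.781² = 0.05995.
L/D = CL/CD = 0.781 / 0.05995 = 13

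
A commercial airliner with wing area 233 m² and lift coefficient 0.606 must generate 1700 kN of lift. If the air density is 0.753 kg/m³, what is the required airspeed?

L = ½ρv²S·CL ⇒ v = √(2L/(ρ·S·CL))
v = √(2 × 1.7×10^6 / (0.753 × 233 × 0.606)) = √31980 = 179 m/s

v = 179 m/s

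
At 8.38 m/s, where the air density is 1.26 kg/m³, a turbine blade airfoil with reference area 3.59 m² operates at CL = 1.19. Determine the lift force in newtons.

L = 189 N

Dynamic pressure q = ½ρv² = ½ × 1.26 × 8.38² = 44.24 Pa.
L = q·S·CL = 44.24 × 3.59 × 1.19 = 189 N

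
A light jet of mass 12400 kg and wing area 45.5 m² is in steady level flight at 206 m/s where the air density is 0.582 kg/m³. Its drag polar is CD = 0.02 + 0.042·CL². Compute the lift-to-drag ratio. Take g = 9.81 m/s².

Weight W = mg = 12400 × 9.81 = 1.2164×10^5 N; in level flight L = W.
q = ½ρv² = ½ × 0.582 × 206² = 12350 Pa.
CL = W/(q·S) = 1.2164×10^5 / (12350 × 45.5) = 0.2165.
CD = 0.02 + 0.042 × 0.2165² = 0.02197.
L/D = CL/CD = 0.2165 / 0.02197 = 9.85

L/D = 9.85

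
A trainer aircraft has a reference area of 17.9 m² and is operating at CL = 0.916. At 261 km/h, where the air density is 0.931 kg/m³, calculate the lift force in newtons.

L = 40100 N

Convert speed: v = 261 km/h ÷ 3.6 = 72.5 m/s.
Dynamic pressure q = ½ρv² = ½ × 0.931 × 72.5² = 2447 Pa.
L = q·S·CL = 2447 × 17.9 × 0.916 = 40100 N ≈ 40.1 kN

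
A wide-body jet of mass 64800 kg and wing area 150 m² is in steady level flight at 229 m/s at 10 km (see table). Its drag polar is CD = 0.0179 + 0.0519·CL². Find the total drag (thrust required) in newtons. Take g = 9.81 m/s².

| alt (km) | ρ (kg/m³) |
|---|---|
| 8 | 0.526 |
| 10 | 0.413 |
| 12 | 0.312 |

At 10 km, from the table: ρ = 0.413 kg/m³.
Level flight ⇒ L = W = m·g = 64800 × 9.81 = 6.3569×10^5 N.
q = ½ρv² = ½ × 0.413 × 229² = 10830 Pa.
CL = W/(q·S) = 6.3569×10^5 / (10830 × 150) = 0.3913.
CD = 0.0179 + 0.0519 × 0.3913² = 0.02585.
D = q·S·CD = 10830 × 150 × 0.02585 = 41990 N

D = 42000 N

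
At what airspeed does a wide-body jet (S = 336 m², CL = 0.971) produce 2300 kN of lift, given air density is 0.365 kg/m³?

L = ½ρv²S·CL ⇒ v = √(2L/(ρ·S·CL))
v = √(2 × 2.3×10^6 / (0.365 × 336 × 0.971)) = √38630 = 197 m/s

v = 197 m/s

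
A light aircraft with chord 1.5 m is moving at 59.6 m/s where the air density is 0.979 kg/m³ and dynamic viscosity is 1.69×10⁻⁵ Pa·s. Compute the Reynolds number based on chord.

Re = 5.18×10^6

Re = ρ·v·c/μ = 0.979 × 59.6 × 1.5 / (1.69×10⁻⁵) = 5.18×10^6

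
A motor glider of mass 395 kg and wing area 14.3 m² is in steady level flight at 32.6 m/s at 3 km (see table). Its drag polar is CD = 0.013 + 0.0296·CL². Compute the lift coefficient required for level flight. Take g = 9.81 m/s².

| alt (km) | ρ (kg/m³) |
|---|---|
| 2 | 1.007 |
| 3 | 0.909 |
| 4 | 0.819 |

At 3 km, from the table: ρ = 0.909 kg/m³.
Level flight ⇒ L = W = m·g = 395 × 9.81 = 3875 N.
q = ½ρv² = ½ × 0.909 × 32.6² = 483 Pa.
CL = 2W/(ρv²S) = 2×3875/(0.909×32.6²×14.3) = 0.561.

CL = 0.561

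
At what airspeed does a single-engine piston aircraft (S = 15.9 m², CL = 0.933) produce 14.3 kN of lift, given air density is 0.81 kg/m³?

L = ½ρv²S·CL ⇒ v = √(2L/(ρ·S·CL))
v = √(2 × 14300 / (0.81 × 15.9 × 0.933)) = √2380 = 48.8 m/s

v = 48.8 m/s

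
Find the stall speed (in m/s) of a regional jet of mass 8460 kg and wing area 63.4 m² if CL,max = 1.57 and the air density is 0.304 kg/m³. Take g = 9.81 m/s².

At stall, lift equals weight: L = W = m·g = 8460 × 9.81 = 82990 N.
V_stall = √(2W/(ρ·S·CL,max)) = √(2 × 82990 / (0.304 × 63.4 × 1.57))
V_stall = √5485 = 74.1 m/s

V_stall = 74.1 m/s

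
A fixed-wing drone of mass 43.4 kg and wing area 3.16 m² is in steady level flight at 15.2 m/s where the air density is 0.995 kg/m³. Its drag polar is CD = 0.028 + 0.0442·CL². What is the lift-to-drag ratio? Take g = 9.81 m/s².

Weight W = mg = 43.4 × 9.81 = 425.75 N; in level flight L = W.
q = ½ρv² = ½ × 0.995 × 15.2² = 114.9 Pa.
CL = 2W/(ρv²S) = 2×425.75/(0.995×15.2²×3.16) = 1.172.
CD = 0.028 + 0.0442 × 1.172² = 0.08873.
L/D = CL/CD = 1.172 / 0.08873 = 13.2

L/D = 13.2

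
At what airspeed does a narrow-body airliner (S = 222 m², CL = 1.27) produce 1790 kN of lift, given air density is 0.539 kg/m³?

v = 153 m/s

L = ½ρv²S·CL ⇒ v = √(2L/(ρ·S·CL))
v = √(2 × 1.79×10^6 / (0.539 × 222 × 1.27)) = √23560 = 153 m/s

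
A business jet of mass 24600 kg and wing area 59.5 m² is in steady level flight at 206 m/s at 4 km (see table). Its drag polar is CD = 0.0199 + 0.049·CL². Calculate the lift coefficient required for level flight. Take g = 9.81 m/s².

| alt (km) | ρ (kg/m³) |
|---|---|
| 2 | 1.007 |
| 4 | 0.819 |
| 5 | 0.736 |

CL = 0.233

At 4 km, from the table: ρ = 0.819 kg/m³.
Level flight ⇒ L = W = m·g = 24600 × 9.81 = 2.4133×10^5 N.
q = ½ρv² = ½ × 0.819 × 206² = 17380 Pa.
CL = 2W/(ρv²S) = 2×2.4133×10^5/(0.819×206²×59.5) = 0.2334.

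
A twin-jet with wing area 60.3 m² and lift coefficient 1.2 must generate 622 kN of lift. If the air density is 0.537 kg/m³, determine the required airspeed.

v = 179 m/s

L = ½ρv²S·CL ⇒ v = √(2L/(ρ·S·CL))
v = √(2 × 6.22×10^5 / (0.537 × 60.3 × 1.2)) = √32010 = 179 m/s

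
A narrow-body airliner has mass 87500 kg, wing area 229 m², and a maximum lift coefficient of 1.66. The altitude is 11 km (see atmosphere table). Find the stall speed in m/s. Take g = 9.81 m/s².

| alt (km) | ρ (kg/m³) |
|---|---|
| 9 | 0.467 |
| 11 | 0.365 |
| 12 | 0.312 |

At 11 km, from the table: ρ = 0.365 kg/m³.
Stall occurs when L = W at CL,max. W = mg = 87500 × 9.81 = 8.584×10^5 N.
From L = ½ρV²S·CL,max = W: V_stall = √(2W/(ρSCL,max)) = √(2·8.584×10^5/(0.365·229·1.66))
V_stall = √12370 = 111 m/s

V_stall = 111 m/s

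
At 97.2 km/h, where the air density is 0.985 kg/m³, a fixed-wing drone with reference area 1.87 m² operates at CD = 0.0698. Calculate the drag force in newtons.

Convert speed: v = 97.2 km/h ÷ 3.6 = 27 m/s.
Dynamic pressure q = ½ρv² = ½ × 0.985 × 27² = 359 Pa.
D = q·S·CD = 359 × 1.87 × 0.0698 = 46.9 N

D = 46.9 N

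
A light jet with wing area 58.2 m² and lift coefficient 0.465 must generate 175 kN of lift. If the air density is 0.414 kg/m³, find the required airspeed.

L = ½ρv²S·CL ⇒ v = √(2L/(ρ·S·CL))
v = √(2 × 1.75×10^5 / (0.414 × 58.2 × 0.465)) = √31240 = 177 m/s

v = 177 m/s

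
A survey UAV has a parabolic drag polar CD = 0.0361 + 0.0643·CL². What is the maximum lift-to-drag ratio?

For CD = CD0 + K·CL², (L/D)max occurs at CL* = √(CD0/K) and equals 1/(2√(K·CD0)).
(L/D)max = 1/(2√(0.0643 × 0.0361)) = 1/(2 × 0.04818) = 10.4

(L/D)max = 10.4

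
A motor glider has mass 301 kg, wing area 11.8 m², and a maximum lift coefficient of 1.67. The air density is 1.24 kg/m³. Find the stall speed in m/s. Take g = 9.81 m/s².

At stall, lift equals weight: L = W = m·g = 301 × 9.81 = 2953 N.
V_stall = √(2W/(ρ·S·CL,max)) = √(2 × 2953 / (1.24 × 11.8 × 1.67))
V_stall = √241.7 = 15.5 m/s

V_stall = 15.5 m/s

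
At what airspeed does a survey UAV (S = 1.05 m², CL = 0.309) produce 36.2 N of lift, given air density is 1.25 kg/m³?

v = 13.4 m/s

L = ½ρv²S·CL ⇒ v = √(2L/(ρ·S·CL))
v = √(2 × 36.2 / (1.25 × 1.05 × 0.309)) = √178.5 = 13.4 m/s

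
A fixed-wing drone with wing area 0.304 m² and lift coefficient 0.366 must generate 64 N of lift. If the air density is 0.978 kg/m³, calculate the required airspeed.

v = 34.3 m/s

L = ½ρv²S·CL ⇒ v = √(2L/(ρ·S·CL))
v = √(2 × 64 / (0.978 × 0.304 × 0.366)) = √1176 = 34.3 m/s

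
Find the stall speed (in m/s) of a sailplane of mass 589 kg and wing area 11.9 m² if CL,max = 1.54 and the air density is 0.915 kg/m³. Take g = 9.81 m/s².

At stall, lift equals weight: L = W = m·g = 589 × 9.81 = 5778 N.
From L = ½ρV²S·CL,max = W: V_stall = √(2W/(ρSCL,max)) = √(2·5778/(0.915·11.9·1.54))
V_stall = √689.2 = 26.3 m/s

V_stall = 26.3 m/s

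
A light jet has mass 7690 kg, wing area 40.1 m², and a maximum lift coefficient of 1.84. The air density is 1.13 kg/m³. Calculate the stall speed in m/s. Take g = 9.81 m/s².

V_stall = 42.5 m/s

At stall, lift equals weight: L = W = m·g = 7690 × 9.81 = 75440 N.
V_stall = √(2W/(ρ·S·CL,max)) = √(2 × 75440 / (1.13 × 40.1 × 1.84))
V_stall = √1810 = 42.5 m/s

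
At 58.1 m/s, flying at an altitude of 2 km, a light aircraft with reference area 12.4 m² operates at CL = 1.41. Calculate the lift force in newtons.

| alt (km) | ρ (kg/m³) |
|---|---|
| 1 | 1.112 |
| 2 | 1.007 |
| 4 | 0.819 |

L = 29700 N

At 2 km, from the table: ρ = 1.007 kg/m³.
L = ½ρv²S·CL = ½ × 1.007 × 58.1² × 12.4 × 1.41 = 29700 N ≈ 29.7 kN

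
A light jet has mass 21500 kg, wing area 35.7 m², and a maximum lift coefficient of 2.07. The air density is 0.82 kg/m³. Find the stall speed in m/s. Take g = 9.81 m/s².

At stall, lift equals weight: L = W = m·g = 21500 × 9.81 = 2.109×10^5 N.
From L = ½ρV²S·CL,max = W: V_stall = √(2W/(ρSCL,max)) = √(2·2.109×10^5/(0.82·35.7·2.07))
V_stall = √6961 = 83.4 m/s

V_stall = 83.4 m/s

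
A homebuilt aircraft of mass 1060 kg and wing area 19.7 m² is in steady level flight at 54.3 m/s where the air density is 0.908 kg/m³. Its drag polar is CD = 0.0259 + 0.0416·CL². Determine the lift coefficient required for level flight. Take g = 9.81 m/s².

CL = 0.394

In steady level flight, lift balances weight: W = mg = 1060 × 9.81 = 10399 N.
Dynamic pressure q = 0.5 × 0.908 × 54.3² = 1339 Pa.
CL = W/(q·S) = 10399 / (1339 × 19.7) = 0.3943.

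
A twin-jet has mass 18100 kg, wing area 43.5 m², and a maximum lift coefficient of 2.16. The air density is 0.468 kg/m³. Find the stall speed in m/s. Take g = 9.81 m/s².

Weight W = mg = 18100 × 9.81 = 1.776×10^5 N.
From L = ½ρV²S·CL,max = W: V_stall = √(2W/(ρSCL,max)) = √(2·1.776×10^5/(0.468·43.5·2.16))
V_stall = √8076 = 89.9 m/s

V_stall = 89.9 m/s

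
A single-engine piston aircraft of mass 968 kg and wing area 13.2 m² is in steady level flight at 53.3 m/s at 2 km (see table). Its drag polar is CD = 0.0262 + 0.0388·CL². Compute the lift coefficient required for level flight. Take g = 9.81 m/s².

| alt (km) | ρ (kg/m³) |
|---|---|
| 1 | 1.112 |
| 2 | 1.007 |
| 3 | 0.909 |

At 2 km, from the table: ρ = 1.007 kg/m³.
In steady level flight, lift balances weight: W = mg = 968 × 9.81 = 9496.1 N.
q = ½ρv² = ½ × 1.007 × 53.3² = 1430 Pa.
Required CL = L/(qS) = 9496.1/(1430·13.2) = 0.5029.

CL = 0.503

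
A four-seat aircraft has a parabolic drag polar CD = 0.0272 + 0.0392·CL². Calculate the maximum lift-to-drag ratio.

(L/D)max = 15.3

For CD = CD0 + K·CL², (L/D)max occurs at CL* = √(CD0/K) and equals 1/(2√(K·CD0)).
(L/D)max = 1/(2√(0.0392 × 0.0272)) = 1/(2 × 0.03265) = 15.3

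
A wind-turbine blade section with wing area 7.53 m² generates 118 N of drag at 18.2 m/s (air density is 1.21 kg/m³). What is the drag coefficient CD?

CD = 0.0782

From D = ½ρv²S·CD, rearranging gives CD = 2D/(ρv²S).
CD = 2 × 118 / (1.21 × 18.2² × 7.53) = 0.0782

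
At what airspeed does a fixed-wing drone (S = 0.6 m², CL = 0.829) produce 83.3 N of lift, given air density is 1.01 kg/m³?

v = 18.2 m/s

L = ½ρv²S·CL ⇒ v = √(2L/(ρ·S·CL))
v = √(2 × 83.3 / (1.01 × 0.6 × 0.829)) = √331.6 = 18.2 m/s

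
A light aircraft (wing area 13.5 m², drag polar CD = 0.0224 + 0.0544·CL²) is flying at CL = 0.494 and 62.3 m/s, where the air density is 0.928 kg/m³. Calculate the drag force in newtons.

D = 867 N

CD = 0.0224 + 0.0544 × 0.494² = 0.03568
D = ½ρv²S·CD = ½ × 0.928 × 62.3² × 13.5 × 0.03568 = 867 N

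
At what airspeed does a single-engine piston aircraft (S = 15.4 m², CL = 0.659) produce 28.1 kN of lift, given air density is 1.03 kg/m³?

v = 73.3 m/s

L = ½ρv²S·CL ⇒ v = √(2L/(ρ·S·CL))
v = √(2 × 28100 / (1.03 × 15.4 × 0.659)) = √5376 = 73.3 m/s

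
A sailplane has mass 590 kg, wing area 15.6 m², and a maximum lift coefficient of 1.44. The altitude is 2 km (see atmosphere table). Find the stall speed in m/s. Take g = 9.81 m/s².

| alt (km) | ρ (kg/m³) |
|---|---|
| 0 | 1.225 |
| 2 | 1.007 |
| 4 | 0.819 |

V_stall = 22.6 m/s

At 2 km, from the table: ρ = 1.007 kg/m³.
At stall, lift equals weight: L = W = m·g = 590 × 9.81 = 5788 N.
V_stall = √(2W/(ρ·S·CL,max)) = √(2 × 5788 / (1.007 × 15.6 × 1.44))
V_stall = √511.7 = 22.6 m/s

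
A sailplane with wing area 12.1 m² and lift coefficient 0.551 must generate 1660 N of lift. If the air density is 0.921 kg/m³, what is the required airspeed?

L = ½ρv²S·CL ⇒ v = √(2L/(ρ·S·CL))
v = √(2 × 1660 / (0.921 × 12.1 × 0.551)) = √540.7 = 23.3 m/s

v = 23.3 m/s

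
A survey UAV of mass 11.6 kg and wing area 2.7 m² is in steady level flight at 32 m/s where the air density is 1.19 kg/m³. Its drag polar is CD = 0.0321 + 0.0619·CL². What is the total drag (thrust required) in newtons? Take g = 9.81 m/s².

D = 53.3 N

In steady level flight, lift balances weight: W = mg = 11.6 × 9.81 = 113.8 N.
q = ½ρv² = ½ × 1.19 × 32² = 609.3 Pa.
Required CL = L/(qS) = 113.8/(609.3·2.7) = 0.06917.
CD = 0.0321 + 0.0619 × 0.06917² = 0.0324.
D = q·S·CD = 609.3 × 2.7 × 0.0324 = 53.29 N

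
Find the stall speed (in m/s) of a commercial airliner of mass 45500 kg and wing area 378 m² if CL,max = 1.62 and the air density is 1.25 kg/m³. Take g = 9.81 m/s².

Weight W = mg = 45500 × 9.81 = 4.464×10^5 N.
V_stall = √(2W/(ρ·S·CL,max)) = √(2 × 4.464×10^5 / (1.25 × 378 × 1.62))
V_stall = √1166 = 34.2 m/s

V_stall = 34.2 m/s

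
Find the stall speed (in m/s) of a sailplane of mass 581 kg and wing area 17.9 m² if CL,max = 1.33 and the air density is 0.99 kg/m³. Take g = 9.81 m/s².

Stall occurs when L = W at CL,max. W = mg = 581 × 9.81 = 5700 N.
V_stall = √(2W/(ρ·S·CL,max)) = √(2 × 5700 / (0.99 × 17.9 × 1.33))
V_stall = √483.7 = 22 m/s

V_stall = 22 m/s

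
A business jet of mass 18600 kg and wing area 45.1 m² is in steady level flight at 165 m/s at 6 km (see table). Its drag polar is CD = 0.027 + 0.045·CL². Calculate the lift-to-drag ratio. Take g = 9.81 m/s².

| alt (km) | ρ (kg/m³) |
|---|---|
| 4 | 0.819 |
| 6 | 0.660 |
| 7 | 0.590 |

At 6 km, from the table: ρ = 0.660 kg/m³.
Level flight ⇒ L = W = m·g = 18600 × 9.81 = 1.8247×10^5 N.
q = ½ρv² = ½ × 0.66 × 165² = 8984 Pa.
CL = 2W/(ρv²S) = 2×1.8247×10^5/(0.66×165²×45.1) = 0.4503.
CD = 0.027 + 0.045 × 0.4503² = 0.03613.
L/D = CL/CD = 0.4503 / 0.03613 = 12.5

L/D = 12.5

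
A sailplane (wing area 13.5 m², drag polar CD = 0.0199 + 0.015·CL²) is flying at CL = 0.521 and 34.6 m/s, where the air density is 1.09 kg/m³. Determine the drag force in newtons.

D = 211 N

CD = 0.0199 + 0.015 × 0.521² = 0.02397
D = ½ρv²S·CD = ½ × 1.09 × 34.6² × 13.5 × 0.02397 = 211 N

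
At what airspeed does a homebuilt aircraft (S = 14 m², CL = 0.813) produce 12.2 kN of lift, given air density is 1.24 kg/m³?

L = ½ρv²S·CL ⇒ v = √(2L/(ρ·S·CL))
v = √(2 × 12200 / (1.24 × 14 × 0.813)) = √1729 = 41.6 m/s

v = 41.6 m/s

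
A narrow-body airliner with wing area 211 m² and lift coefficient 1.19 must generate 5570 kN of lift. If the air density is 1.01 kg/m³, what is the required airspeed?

v = 210 m/s

L = ½ρv²S·CL ⇒ v = √(2L/(ρ·S·CL))
v = √(2 × 5.57×10^6 / (1.01 × 211 × 1.19)) = √43930 = 210 m/s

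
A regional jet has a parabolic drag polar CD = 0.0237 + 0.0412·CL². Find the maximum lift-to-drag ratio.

(L/D)max = 16

For CD = CD0 + K·CL², (L/D)max occurs at CL* = √(CD0/K) and equals 1/(2√(K·CD0)).
(L/D)max = 1/(2√(0.0412 × 0.0237)) = 1/(2 × 0.03125) = 16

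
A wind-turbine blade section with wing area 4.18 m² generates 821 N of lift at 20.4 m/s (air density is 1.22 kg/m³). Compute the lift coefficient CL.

From L = ½ρv²S·CL, rearranging gives CL = 2L/(ρv²S).
CL = 2 × 821 / (1.22 × 20.4² × 4.18) = 0.774

CL = 0.774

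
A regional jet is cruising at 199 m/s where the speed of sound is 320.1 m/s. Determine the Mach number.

M = v/a = 199 / 320.1 = 0.622

M = 0.622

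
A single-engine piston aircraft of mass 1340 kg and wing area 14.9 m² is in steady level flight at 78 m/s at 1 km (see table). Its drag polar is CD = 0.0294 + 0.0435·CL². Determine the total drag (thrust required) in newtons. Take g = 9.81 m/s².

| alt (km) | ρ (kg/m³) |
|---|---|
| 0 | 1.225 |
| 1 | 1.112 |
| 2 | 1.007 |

D = 1630 N

At 1 km, from the table: ρ = 1.112 kg/m³.
Weight W = mg = 1340 × 9.81 = 13145 N; in level flight L = W.
Dynamic pressure q = 0.5 × 1.112 × 78² = 3383 Pa.
CL = W/(q·S) = 13145 / (3383 × 14.9) = 0.2608.
CD = 0.0294 + 0.0435 × 0.2608² = 0.03236.
D = q·S·CD = 3383 × 14.9 × 0.03236 = 1631 N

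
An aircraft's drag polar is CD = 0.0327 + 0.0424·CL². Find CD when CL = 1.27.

CD = 0.0327 + 0.0424 × 1.27² = 0.0327 + 0.06839 = 0.101

CD = 0.101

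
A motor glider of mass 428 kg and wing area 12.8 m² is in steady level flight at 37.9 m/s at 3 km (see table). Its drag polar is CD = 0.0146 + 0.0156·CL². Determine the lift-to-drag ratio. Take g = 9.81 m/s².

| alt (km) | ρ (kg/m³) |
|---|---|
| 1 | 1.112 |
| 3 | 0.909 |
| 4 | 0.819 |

At 3 km, from the table: ρ = 0.909 kg/m³.
Weight W = mg = 428 × 9.81 = 4198.7 N; in level flight L = W.
Dynamic pressure q = 0.5 × 0.909 × 37.9² = 652.8 Pa.
Required CL = L/(qS) = 4198.7/(652.8·12.8) = 0.5024.
CD = 0.0146 + 0.0156 × 0.5024² = 0.01854.
L/D = CL/CD = 0.5024 / 0.01854 = 27.1

L/D = 27.1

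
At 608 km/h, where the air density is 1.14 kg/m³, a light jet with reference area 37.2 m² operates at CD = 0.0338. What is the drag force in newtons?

D = 20400 N

Convert speed: v = 608 km/h ÷ 3.6 = 168.9 m/s.
Dynamic pressure q = ½ρv² = ½ × 1.14 × 168.9² = 16260 Pa.
D = q·S·CD = 16260 × 37.2 × 0.0338 = 20400 N ≈ 20.4 kN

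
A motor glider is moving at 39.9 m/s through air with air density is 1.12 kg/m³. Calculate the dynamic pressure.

q = 892 Pa

q = ½ρv² = ½ × 1.12 × 39.9² = 892 Pa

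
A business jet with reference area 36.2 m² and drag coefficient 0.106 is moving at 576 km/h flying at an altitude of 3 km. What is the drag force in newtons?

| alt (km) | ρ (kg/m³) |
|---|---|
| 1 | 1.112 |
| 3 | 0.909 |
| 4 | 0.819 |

At 3 km, from the table: ρ = 0.909 kg/m³.
Convert speed: v = 576 km/h ÷ 3.6 = 160 m/s.
D = ½ρv²S·CD = ½ × 0.909 × 160² × 36.2 × 0.106 = 44600 N ≈ 44.6 kN

D = 44600 N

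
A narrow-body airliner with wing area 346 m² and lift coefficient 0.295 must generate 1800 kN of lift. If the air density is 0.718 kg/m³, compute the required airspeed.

L = ½ρv²S·CL ⇒ v = √(2L/(ρ·S·CL))
v = √(2 × 1.8×10^6 / (0.718 × 346 × 0.295)) = √49120 = 222 m/s

v = 222 m/s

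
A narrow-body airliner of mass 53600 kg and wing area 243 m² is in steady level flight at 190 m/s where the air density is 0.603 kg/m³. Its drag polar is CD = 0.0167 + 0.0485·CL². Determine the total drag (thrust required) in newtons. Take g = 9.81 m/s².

D = 49200 N

In steady level flight, lift balances weight: W = mg = 53600 × 9.81 = 5.2582×10^5 N.
q = ½ρv² = ½ × 0.603 × 190² = 10880 Pa.
CL = 2W/(ρv²S) = 2×5.2582×10^5/(0.603×190²×243) = 0.1988.
CD = 0.0167 + 0.0485 × 0.1988² = 0.01862.
D = q·S·CD = 10880 × 243 × 0.01862 = 49240 N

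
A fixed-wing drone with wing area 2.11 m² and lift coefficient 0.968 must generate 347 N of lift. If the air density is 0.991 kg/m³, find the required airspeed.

v = 18.5 m/s

L = ½ρv²S·CL ⇒ v = √(2L/(ρ·S·CL))
v = √(2 × 347 / (0.991 × 2.11 × 0.968)) = √342.9 = 18.5 m/s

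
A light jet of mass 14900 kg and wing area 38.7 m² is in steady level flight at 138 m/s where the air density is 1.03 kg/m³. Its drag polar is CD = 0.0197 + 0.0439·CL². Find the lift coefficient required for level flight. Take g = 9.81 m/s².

Level flight ⇒ L = W = m·g = 14900 × 9.81 = 1.4617×10^5 N.
q = ½ρv² = ½ × 1.03 × 138² = 9808 Pa.
Required CL = L/(qS) = 1.4617×10^5/(9808·38.7) = 0.3851.

CL = 0.385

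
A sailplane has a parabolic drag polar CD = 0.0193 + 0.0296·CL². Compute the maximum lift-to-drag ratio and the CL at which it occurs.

For CD = CD0 + K·CL², (L/D)max occurs at CL* = √(CD0/K) and equals 1/(2√(K·CD0)).
(L/D)max = 1/(2√(0.0296 × 0.0193)) = 1/(2 × 0.0239) = 20.9
CL* = √(0.0193/0.0296) = 0.807

(L/D)max = 20.9, at CL = 0.807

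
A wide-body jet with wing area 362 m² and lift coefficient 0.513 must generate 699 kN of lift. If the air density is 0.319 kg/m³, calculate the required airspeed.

L = ½ρv²S·CL ⇒ v = √(2L/(ρ·S·CL))
v = √(2 × 6.99×10^5 / (0.319 × 362 × 0.513)) = √23600 = 154 m/s

v = 154 m/s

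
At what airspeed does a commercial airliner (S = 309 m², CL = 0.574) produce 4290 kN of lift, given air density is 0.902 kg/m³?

v = 232 m/s

L = ½ρv²S·CL ⇒ v = √(2L/(ρ·S·CL))
v = √(2 × 4.29×10^6 / (0.902 × 309 × 0.574)) = √53630 = 232 m/s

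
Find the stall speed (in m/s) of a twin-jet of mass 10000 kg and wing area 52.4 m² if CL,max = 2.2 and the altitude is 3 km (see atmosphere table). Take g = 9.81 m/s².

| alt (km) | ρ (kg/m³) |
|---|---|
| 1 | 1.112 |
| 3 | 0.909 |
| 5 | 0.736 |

V_stall = 43.3 m/s

At 3 km, from the table: ρ = 0.909 kg/m³.
At stall, lift equals weight: L = W = m·g = 10000 × 9.81 = 98100 N.
From L = ½ρV²S·CL,max = W: V_stall = √(2W/(ρSCL,max)) = √(2·98100/(0.909·52.4·2.2))
V_stall = √1872 = 43.3 m/s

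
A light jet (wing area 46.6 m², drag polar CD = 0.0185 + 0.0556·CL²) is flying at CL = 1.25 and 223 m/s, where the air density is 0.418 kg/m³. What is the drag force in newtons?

CD = 0.0185 + 0.0556 × 1.25² = 0.1054
D = ½ρv²S·CD = ½ × 0.418 × 223² × 46.6 × 0.1054 = 51000 N

D = 51000 N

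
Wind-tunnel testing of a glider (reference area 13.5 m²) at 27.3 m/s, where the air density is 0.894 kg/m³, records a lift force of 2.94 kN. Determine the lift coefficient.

From L = ½ρv²S·CL, rearranging gives CL = 2L/(ρv²S).
CL = 2 × 2940 / (0.894 × 27.3² × 13.5) = 0.654

CL = 0.654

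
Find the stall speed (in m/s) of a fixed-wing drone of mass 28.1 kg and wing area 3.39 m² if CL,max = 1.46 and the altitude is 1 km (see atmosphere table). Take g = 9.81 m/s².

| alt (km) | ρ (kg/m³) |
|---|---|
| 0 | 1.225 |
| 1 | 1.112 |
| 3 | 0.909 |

V_stall = 10 m/s

At 1 km, from the table: ρ = 1.112 kg/m³.
Weight W = mg = 28.1 × 9.81 = 275.7 N.
From L = ½ρV²S·CL,max = W: V_stall = √(2W/(ρSCL,max)) = √(2·275.7/(1.112·3.39·1.46))
V_stall = √100.2 = 10 m/s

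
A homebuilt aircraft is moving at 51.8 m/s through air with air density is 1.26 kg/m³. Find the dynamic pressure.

q = 1690 Pa

q = ½ρv² = ½ × 1.26 × 51.8² = 1690 Pa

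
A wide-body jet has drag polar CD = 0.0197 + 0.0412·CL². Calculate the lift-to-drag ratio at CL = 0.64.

CD = 0.0197 + 0.0412 × 0.64² = 0.03658
L/D = CL/CD = 0.64 / 0.03658 = 17.5

L/D = 17.5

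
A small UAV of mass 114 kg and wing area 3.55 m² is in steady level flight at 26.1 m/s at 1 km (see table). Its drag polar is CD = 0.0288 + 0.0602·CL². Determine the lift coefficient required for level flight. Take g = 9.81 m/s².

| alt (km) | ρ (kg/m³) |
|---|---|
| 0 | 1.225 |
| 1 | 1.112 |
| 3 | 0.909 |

CL = 0.832

At 1 km, from the table: ρ = 1.112 kg/m³.
Level flight ⇒ L = W = m·g = 114 × 9.81 = 1118.3 N.
Dynamic pressure q = 0.5 × 1.112 × 26.1² = 378.8 Pa.
CL = W/(q·S) = 1118.3 / (378.8 × 3.55) = 0.8317.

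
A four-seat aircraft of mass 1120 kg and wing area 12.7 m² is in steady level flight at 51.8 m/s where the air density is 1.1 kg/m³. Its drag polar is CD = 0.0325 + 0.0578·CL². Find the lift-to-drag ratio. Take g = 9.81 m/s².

L/D = 11.2

In steady level flight, lift balances weight: W = mg = 1120 × 9.81 = 10987 N.
Dynamic pressure q = 0.5 × 1.1 × 51.8² = 1476 Pa.
CL = 2W/(ρv²S) = 2×10987/(1.1×51.8²×12.7) = 0.5862.
CD = 0.0325 + 0.0578 × 0.5862² = 0.05236.
L/D = CL/CD = 0.5862 / 0.05236 = 11.2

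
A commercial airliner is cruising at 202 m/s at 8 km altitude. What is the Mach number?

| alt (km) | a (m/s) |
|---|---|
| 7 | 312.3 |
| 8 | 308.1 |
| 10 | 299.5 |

M = 0.656

At 8 km, from the table: a = 308.1 m/s.
M = v/a = 202 / 308.1 = 0.656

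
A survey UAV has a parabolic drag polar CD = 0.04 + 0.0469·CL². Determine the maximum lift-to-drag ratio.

(L/D)max = 11.5

For CD = CD0 + K·CL², (L/D)max occurs at CL* = √(CD0/K) and equals 1/(2√(K·CD0)).
(L/D)max = 1/(2√(0.0469 × 0.04)) = 1/(2 × 0.04331) = 11.5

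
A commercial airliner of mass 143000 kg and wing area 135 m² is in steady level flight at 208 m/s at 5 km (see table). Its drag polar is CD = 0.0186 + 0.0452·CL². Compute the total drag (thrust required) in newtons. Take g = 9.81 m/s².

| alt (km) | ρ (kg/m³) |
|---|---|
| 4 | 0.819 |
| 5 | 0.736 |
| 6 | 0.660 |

At 5 km, from the table: ρ = 0.736 kg/m³.
Weight W = mg = 143000 × 9.81 = 1.4028×10^6 N; in level flight L = W.
Dynamic pressure q = 0.5 × 0.736 × 208² = 15920 Pa.
CL = 2W/(ρv²S) = 2×1.4028×10^6/(0.736×208²×135) = 0.6527.
CD = 0.0186 + 0.0452 × 0.6527² = 0.03785.
D = q·S·CD = 15920 × 135 × 0.03785 = 81360 N

D = 81400 N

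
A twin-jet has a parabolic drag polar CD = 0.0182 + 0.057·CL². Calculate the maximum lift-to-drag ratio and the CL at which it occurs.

(L/D)max = 15.5, at CL = 0.565

For CD = CD0 + K·CL², (L/D)max occurs at CL* = √(CD0/K) and equals 1/(2√(K·CD0)).
(L/D)max = 1/(2√(0.057 × 0.0182)) = 1/(2 × 0.03221) = 15.5
CL* = √(0.0182/0.057) = 0.565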